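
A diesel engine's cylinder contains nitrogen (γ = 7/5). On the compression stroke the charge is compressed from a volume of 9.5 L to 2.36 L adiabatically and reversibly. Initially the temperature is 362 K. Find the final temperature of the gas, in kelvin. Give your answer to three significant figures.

Adiabatic: T₁V₁^(γ−1) = T₂V₂^(γ−1) ⇒ T₂ = T₁ (V₁/V₂)^(γ−1).
T₂ = 362 × (9.5/2.36)^(2/5) = 631.9 K.

T₂ ≈ 632 K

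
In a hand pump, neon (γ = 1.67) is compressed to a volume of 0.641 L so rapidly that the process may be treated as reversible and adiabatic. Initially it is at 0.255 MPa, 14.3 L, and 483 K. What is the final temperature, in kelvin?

T₂ ≈ 3870 K

For a reversible adiabat TV^(γ−1) is constant, so T₂ = T₁ (V₁/V₂)^(γ−1).
T₂ = 483 × (14.3/0.641)^(0.67) = 3867 K.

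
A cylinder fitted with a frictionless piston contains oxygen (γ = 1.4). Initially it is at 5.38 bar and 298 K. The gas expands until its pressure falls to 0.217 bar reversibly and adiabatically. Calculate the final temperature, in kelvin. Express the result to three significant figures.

T₂ ≈ 119 K

Along an adiabat T P^((1−γ)/γ) is constant, so T₂ = T₁ (P₂/P₁)^((γ−1)/γ).
T₂ = 298 × (0.217/5.38)^(0.286) = 119.1 K.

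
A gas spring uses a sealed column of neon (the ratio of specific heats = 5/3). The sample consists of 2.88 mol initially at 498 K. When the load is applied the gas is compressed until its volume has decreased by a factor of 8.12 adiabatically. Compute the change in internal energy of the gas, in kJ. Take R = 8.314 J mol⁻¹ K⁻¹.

ΔU ≈ 54.4 kJ

For a reversible adiabat TV^(γ−1) is constant, so T₂ = T₁ (V₁/V₂)^(γ−1).
T₂ = 498 × 8.12^(2/3) = 2012 K.
Q = 0, so ΔU = W_on_gas = nCᵥΔT with Cᵥ = R/(γ−1) = 12.47 J/(mol·K).
ΔU = 2.88 × 12.47 × (2012 − 498) = 54370 J.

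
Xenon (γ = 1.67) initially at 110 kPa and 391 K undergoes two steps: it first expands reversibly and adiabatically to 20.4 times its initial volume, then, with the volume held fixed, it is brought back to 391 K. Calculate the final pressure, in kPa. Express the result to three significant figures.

P₃ ≈ 5.39 kPa

Adiabatic step (PV^γ = const): P₂ = 110×(1/20.4)^(1.67) = 0.715 kPa; T₂ = 391×(1/20.4)^(0.67) = 51.85 K.
Isochoric: P₃ = P₂(T₃/T₂) = 0.715 × (391/51.85) = 5.392 kPa.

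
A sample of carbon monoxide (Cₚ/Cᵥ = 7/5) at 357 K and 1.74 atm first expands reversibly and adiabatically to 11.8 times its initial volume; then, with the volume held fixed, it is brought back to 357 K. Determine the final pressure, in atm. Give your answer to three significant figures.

P₃ ≈ 0.147 atm

Adiabatic step (PV^γ = const): P₂ = 1.74×(1/11.8)^(7/5) = 0.05494 atm; T₂ = 357×(1/11.8)^(2/5) = 133 K.
Isochoric: P₃ = P₂(T₃/T₂) = 0.05494 × (357/133) = 0.1475 atm.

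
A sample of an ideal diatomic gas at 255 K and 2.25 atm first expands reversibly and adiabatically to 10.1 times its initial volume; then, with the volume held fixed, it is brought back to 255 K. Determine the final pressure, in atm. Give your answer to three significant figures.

For a diatomic ideal gas γ = 7/5.
Adiabatic step (PV^γ = const): P₂ = 2.25×(1/10.1)^(7/5) = 0.08833 atm; T₂ = 255×(1/10.1)^(2/5) = 101.1 K.
Isochoric: P₃ = P₂(T₃/T₂) = 0.08833 × (255/101.1) = 0.2228 atm.

P₃ ≈ 0.223 atm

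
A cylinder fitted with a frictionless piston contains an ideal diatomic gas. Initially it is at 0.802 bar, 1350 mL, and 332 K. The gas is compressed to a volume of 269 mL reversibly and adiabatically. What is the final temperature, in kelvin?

Adiabatic: T₁V₁^(γ−1) = T₂V₂^(γ−1) ⇒ T₂ = T₁ (V₁/V₂)^(γ−1).
γ = 7/5 for a diatomic ideal gas.
T₂ = 332 × (1350/269)^(2/5) = 633 K.

T₂ ≈ 633 K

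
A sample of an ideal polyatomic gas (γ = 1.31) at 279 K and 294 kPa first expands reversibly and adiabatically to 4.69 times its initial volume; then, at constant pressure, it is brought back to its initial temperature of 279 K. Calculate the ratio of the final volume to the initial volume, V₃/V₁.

V₃/V₁ ≈ 7.57

Adiabatic step: V₂/V₁ = 4.69; T₂ = T₁·(1/4.69)^(0.31) = 172.8 K.
Isobaric step: V₃/V₂ = T₃/T₂ = 279/172.8.
V₃/V₁ = (V₂/V₁)(V₃/V₂) = 4.69 × (279/172.8) = 7.572.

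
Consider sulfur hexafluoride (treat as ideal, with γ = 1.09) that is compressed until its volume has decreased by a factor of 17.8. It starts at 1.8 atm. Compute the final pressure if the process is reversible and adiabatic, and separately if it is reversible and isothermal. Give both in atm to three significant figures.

adiabatic: 41.5 atm; isothermal: 32.0 atm

Isothermal: P₂ = P₁(V₁/V₂) = 1.8×17.8 = 32.04 atm.
Adiabatic: P₂ = P₁(V₁/V₂)^γ = 1.8×17.8^(1.09) = 41.52 atm.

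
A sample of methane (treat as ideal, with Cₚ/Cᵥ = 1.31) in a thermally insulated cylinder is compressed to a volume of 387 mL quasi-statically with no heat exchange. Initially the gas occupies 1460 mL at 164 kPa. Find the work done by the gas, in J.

W ≈ -393 J

P₂ = P₁(V₁/V₂)^γ = 164×(1460/387)^(1.31) = 933.8 kPa.
For a reversible adiabat, W_by_gas = (P₁V₁ − P₂V₂)/(γ−1).
W_by = (164000×0.00146 − 933800×0.000387) / (0.31) = -393.3 J.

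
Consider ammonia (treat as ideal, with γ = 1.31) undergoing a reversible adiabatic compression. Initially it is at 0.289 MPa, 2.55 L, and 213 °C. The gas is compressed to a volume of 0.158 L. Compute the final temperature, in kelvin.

T₂ ≈ 1150 K

Adiabatic: T₁V₁^(γ−1) = T₂V₂^(γ−1) ⇒ T₂ = T₁ (V₁/V₂)^(γ−1).
T₁ = 213 °C = 486.1 K.
T₂ = 486.1 × (2.55/0.158)^(0.31) = 1151 K.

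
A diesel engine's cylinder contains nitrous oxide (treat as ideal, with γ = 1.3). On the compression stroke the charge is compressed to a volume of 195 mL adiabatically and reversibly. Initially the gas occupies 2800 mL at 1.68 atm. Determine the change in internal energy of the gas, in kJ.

P₂ = P₁(V₁/V₂)^γ = 1.68×(2800/195)^(1.3) = 53.65 atm.
For a reversible adiabat, W_by_gas = (P₁V₁ − P₂V₂)/(γ−1).
W_by = (170200×0.0028 − 5.436×10^6×0.000195) / (0.3) = -1945 J.
Q = 0 ⇒ ΔU = −W_by = 1945 J.

ΔU ≈ 1.94 kJ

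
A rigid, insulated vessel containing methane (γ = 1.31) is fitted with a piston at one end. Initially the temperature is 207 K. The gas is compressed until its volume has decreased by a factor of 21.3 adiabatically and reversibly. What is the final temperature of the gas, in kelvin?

T₂ ≈ 534 K

For a reversible adiabat TV^(γ−1) is constant, so T₂ = T₁ (V₁/V₂)^(γ−1).
T₂ = 207 × 21.3^(0.31) = 534.3 K.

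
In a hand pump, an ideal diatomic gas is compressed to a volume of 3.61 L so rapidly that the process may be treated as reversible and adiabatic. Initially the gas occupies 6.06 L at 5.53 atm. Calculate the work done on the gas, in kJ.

γ = 7/5 for a diatomic ideal gas.
P₂ = P₁(V₁/V₂)^γ = 5.53×(6.06/3.61)^(7/5) = 11.42 atm.
For a reversible adiabat, W_by_gas = (P₁V₁ − P₂V₂)/(γ−1).
W_by = (560300×0.00606 − 1.157×10^6×0.00361) / (2/5) = -1954 J.
W_on_gas = −W_by = 1954 J.

W ≈ 1.95 kJ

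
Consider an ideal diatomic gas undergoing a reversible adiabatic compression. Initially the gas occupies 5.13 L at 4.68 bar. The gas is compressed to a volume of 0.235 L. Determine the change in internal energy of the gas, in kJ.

γ = 7/5 for a diatomic ideal gas.
P₂ = P₁(V₁/V₂)^γ = 4.68×(5.13/0.235)^(7/5) = 350.7 bar.
For a reversible adiabat, W_by_gas = (P₁V₁ − P₂V₂)/(γ−1).
W_by = (468000×0.00513 − 3.507×10^7×0.000235) / (2/5) = -14600 J.
Q = 0 ⇒ ΔU = −W_by = 14600 J.

ΔU ≈ 14.6 kJ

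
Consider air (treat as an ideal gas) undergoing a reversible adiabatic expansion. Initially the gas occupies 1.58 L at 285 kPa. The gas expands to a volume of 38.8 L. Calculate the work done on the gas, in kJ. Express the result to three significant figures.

γ = 7/5 for a diatomic ideal gas.
P₂ = P₁(V₁/V₂)^γ = 285×(1.58/38.8)^(7/5) = 3.226 kPa.
For a reversible adiabat, W_by_gas = (P₁V₁ − P₂V₂)/(γ−1).
W_by = (285000×0.00158 − 3226×0.0388) / (2/5) = 812.9 J.
W_on_gas = −W_by = -812.9 J.

W ≈ -0.813 kJ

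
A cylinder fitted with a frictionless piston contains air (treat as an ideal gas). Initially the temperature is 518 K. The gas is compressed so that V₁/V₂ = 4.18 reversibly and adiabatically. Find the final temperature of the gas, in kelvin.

For a reversible adiabat TV^(γ−1) is constant, so T₂ = T₁ (V₁/V₂)^(γ−1).
For a diatomic ideal gas γ = 7/5, so γ−1 = 2/5.
T₂ = 518 × 4.18^(2/5) = 917.9 K.

T₂ ≈ 918 K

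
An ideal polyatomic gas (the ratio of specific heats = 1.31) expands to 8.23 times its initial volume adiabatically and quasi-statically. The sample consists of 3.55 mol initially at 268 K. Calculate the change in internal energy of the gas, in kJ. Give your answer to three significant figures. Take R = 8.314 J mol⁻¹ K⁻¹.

ΔU ≈ -12.2 kJ

Adiabatic: T₁V₁^(γ−1) = T₂V₂^(γ−1) ⇒ T₂ = T₁ (V₁/V₂)^(γ−1).
T₂ = 268 × (1/8.23)^(0.31) = 139.4 K.
Q = 0, so ΔU = W_on_gas = nCᵥΔT with Cᵥ = R/(γ−1) = 26.82 J/(mol·K).
ΔU = 3.55 × 26.82 × (139.4 − 268) = -12240 J.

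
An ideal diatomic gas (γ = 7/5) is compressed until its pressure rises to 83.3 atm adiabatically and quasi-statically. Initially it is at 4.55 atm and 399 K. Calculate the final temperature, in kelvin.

T₂ ≈ 916 K

Along an adiabat T P^((1−γ)/γ) is constant, so T₂ = T₁ (P₂/P₁)^((γ−1)/γ).
T₂ = 399 × (83.3/4.55)^(2/7) = 915.6 K.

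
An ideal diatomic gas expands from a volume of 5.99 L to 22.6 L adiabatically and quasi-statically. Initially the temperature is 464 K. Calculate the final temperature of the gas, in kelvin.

T₂ ≈ 273 K

Adiabatic: T₁V₁^(γ−1) = T₂V₂^(γ−1) ⇒ T₂ = T₁ (V₁/V₂)^(γ−1).
For a diatomic ideal gas γ = 7/5, so γ−1 = 2/5.
T₂ = 464 × (5.99/22.6)^(2/5) = 272.8 K.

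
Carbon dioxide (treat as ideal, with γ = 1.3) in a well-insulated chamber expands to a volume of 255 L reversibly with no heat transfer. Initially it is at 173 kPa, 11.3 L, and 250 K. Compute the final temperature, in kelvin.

T₂ ≈ 98.2 K

Adiabatic: T₁V₁^(γ−1) = T₂V₂^(γ−1) ⇒ T₂ = T₁ (V₁/V₂)^(γ−1).
T₂ = 250 × (11.3/255)^(0.3) = 98.15 K.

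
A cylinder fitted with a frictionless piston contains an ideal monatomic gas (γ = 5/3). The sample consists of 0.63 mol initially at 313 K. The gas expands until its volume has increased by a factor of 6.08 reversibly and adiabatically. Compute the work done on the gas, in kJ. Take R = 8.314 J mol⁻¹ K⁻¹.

For a reversible adiabat TV^(γ−1) is constant, so T₂ = T₁ (V₁/V₂)^(γ−1).
T₂ = 313 × (1/6.08)^(2/3) = 93.96 K.
Q = 0, so ΔU = W_on_gas = nCᵥΔT with Cᵥ = R/(γ−1) = 12.47 J/(mol·K).
ΔU = 0.63 × 12.47 × (93.96 − 313) = -1721 J.

W ≈ -1.72 kJ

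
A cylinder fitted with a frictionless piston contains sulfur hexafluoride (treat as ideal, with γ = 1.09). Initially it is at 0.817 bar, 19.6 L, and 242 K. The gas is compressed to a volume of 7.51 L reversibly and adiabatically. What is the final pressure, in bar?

P₂ ≈ 2.32 bar

Since PV^γ is constant along a reversible adiabat, P₂ = P₁ (V₁/V₂)^γ.
P₂ = 0.817 × (19.6/7.51)^(1.09) = 2.325 bar.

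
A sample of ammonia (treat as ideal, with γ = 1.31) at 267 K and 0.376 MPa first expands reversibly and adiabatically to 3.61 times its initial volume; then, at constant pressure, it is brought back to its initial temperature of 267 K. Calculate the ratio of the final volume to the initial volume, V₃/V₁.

Adiabatic step: V₂/V₁ = 3.61; T₂ = T₁·(1/3.61)^(0.31) = 179.3 K.
Isobaric step: V₃/V₂ = T₃/T₂ = 267/179.3.
V₃/V₁ = (V₂/V₁)(V₃/V₂) = 3.61 × (267/179.3) = 5.374.

V₃/V₁ ≈ 5.37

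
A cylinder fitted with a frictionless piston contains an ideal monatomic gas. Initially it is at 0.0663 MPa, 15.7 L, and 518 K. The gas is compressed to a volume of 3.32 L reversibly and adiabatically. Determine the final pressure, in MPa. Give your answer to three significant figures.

P₂ ≈ 0.883 MPa

Since PV^γ is constant along a reversible adiabat, P₂ = P₁ (V₁/V₂)^γ.
γ = 5/3 for a monatomic ideal gas.
P₂ = 0.0663 × (15.7/3.32)^(5/3) = 0.8833 MPa.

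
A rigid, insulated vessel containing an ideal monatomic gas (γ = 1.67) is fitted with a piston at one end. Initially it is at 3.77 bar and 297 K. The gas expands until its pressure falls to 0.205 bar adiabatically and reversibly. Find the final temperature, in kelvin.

T₂ ≈ 92.3 K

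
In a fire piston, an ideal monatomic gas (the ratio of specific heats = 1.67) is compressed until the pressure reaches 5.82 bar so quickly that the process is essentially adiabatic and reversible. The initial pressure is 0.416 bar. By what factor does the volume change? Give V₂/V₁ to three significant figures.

V₂/V₁ ≈ 0.206

From PV^γ = const, V₂/V₁ = (P₁/P₂)^(1/γ).
V₂/V₁ = (0.416/5.82)^(0.599) = 0.206.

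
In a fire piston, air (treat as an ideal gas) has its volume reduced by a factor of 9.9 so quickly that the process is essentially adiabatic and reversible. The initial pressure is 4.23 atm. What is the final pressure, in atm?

P₂ ≈ 105 atm

Adiabatic: P₁V₁^γ = P₂V₂^γ ⇒ P₂ = P₁ (V₁/V₂)^γ.
For a diatomic ideal gas γ = 7/5.
P₂ = 4.23 × 9.9^(7/5) = 104.8 atm.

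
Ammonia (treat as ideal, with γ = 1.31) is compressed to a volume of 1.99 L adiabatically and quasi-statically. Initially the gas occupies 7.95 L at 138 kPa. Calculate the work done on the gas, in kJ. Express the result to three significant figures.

W ≈ 1.90 kJ

P₂ = P₁(V₁/V₂)^γ = 138×(7.95/1.99)^(1.31) = 847 kPa.
For a reversible adiabat, W_by_gas = (P₁V₁ − P₂V₂)/(γ−1).
W_by = (138000×0.00795 − 847000×0.00199) / (0.31) = -1898 J.
W_on_gas = −W_by = 1898 J.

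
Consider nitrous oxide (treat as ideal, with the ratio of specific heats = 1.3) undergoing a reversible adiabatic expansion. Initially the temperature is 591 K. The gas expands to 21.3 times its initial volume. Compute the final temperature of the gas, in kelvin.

T₂ ≈ 236 K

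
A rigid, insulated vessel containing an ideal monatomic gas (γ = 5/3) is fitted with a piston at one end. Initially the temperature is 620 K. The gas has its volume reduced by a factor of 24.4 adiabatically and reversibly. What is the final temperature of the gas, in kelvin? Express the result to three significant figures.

Adiabatic: T₁V₁^(γ−1) = T₂V₂^(γ−1) ⇒ T₂ = T₁ (V₁/V₂)^(γ−1).
T₂ = 620 × 24.4^(2/3) = 5216 K.

T₂ ≈ 5220 K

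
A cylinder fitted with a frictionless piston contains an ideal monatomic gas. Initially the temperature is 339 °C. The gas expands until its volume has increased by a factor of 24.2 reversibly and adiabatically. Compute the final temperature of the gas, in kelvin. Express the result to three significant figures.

T₂ ≈ 73.2 K

For a reversible adiabat TV^(γ−1) is constant, so T₂ = T₁ (V₁/V₂)^(γ−1).
For a monatomic ideal gas γ = 5/3, so γ−1 = 2/3.
T₁ = 339 °C = 612.1 K.
T₂ = 612.1 × (1/24.2)^(2/3) = 73.17 K.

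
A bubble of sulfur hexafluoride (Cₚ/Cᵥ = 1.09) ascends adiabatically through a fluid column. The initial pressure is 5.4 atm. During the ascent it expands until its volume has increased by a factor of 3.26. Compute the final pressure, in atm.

Since PV^γ is constant along a reversible adiabat, P₂ = P₁ (V₁/V₂)^γ.
P₂ = 5.4 × (1/3.26)^(1.09) = 1.489 atm.

P₂ ≈ 1.49 atm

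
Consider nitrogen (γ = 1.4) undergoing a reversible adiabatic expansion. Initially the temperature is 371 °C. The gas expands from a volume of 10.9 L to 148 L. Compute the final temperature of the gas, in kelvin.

T₂ ≈ 227 K

For a reversible adiabat TV^(γ−1) is constant, so T₂ = T₁ (V₁/V₂)^(γ−1).
T₁ = 371 °C = 644.1 K.
T₂ = 644.1 × (10.9/148)^(0.4) = 226.9 K.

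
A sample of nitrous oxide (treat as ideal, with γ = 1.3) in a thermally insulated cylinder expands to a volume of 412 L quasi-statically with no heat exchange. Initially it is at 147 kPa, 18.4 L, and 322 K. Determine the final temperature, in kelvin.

Adiabatic: T₁V₁^(γ−1) = T₂V₂^(γ−1) ⇒ T₂ = T₁ (V₁/V₂)^(γ−1).
T₂ = 322 × (18.4/412)^(0.3) = 126.7 K.

T₂ ≈ 127 K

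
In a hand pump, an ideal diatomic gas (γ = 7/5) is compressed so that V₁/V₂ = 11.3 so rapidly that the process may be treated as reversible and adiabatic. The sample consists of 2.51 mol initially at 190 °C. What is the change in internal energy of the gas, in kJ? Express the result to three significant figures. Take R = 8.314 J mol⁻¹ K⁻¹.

ΔU ≈ 39.6 kJ

Adiabatic: T₁V₁^(γ−1) = T₂V₂^(γ−1) ⇒ T₂ = T₁ (V₁/V₂)^(γ−1).
T₁ = 190 °C = 463.1 K.
T₂ = 463.1 × 11.3^(2/5) = 1222 K.
Q = 0, so ΔU = W_on_gas = nCᵥΔT with Cᵥ = R/(γ−1) = 20.79 J/(mol·K).
ΔU = 2.51 × 20.79 × (1222 − 463.1) = 39570 J.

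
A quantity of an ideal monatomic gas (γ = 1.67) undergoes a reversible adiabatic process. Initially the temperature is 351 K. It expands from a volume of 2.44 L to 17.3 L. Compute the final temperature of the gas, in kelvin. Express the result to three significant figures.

T₂ ≈ 94.5 K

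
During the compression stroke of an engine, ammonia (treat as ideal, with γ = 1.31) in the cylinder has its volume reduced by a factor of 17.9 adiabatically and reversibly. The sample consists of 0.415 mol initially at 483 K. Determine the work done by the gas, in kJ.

W ≈ -7.77 kJ

Adiabatic: T₁V₁^(γ−1) = T₂V₂^(γ−1) ⇒ T₂ = T₁ (V₁/V₂)^(γ−1).
T₂ = 483 × 17.9^(0.31) = 1181 K.
Q = 0, so ΔU = W_on_gas = nCᵥΔT with Cᵥ = R/(γ−1) = 26.82 J/(mol·K).
ΔU = 0.415 × 26.82 × (1181 − 483) = 7771 J.
Work done by the gas = −ΔU = -7771 J.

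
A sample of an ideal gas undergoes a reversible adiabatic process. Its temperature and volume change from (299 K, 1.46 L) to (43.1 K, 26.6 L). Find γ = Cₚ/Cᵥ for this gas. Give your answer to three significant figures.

TV^(γ−1) = const ⇒ γ − 1 = ln(T₂/T₁) / ln(V₁/V₂).
γ = 1 + ln(43.1/299) / ln(1.46/26.6) = 1.667.

γ ≈ 1.67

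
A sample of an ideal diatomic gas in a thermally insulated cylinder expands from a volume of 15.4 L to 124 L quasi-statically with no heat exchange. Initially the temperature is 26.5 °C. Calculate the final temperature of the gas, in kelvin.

For a reversible adiabat TV^(γ−1) is constant, so T₂ = T₁ (V₁/V₂)^(γ−1).
For a diatomic ideal gas γ = 7/5, so γ−1 = 2/5.
T₁ = 26.5 °C = 299.6 K.
T₂ = 299.6 × (15.4/124)^(2/5) = 130.1 K.

T₂ ≈ 130 K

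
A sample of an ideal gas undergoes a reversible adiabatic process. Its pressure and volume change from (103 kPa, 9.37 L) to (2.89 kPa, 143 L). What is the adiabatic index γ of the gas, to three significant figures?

PV^γ = const ⇒ γ = ln(P₂/P₁) / ln(V₁/V₂).
γ = ln(2.89/103) / ln(9.37/143) = 1.311.

γ ≈ 1.31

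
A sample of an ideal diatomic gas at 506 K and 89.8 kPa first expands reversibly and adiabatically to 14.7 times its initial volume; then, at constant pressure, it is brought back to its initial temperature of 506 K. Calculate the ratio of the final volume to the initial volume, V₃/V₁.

V₃/V₁ ≈ 43.1

For a diatomic ideal gas γ = 7/5.
Adiabatic step: V₂/V₁ = 14.7; T₂ = T₁·(1/14.7)^(2/5) = 172.7 K.
Isobaric step: V₃/V₂ = T₃/T₂ = 506/172.7.
V₃/V₁ = (V₂/V₁)(V₃/V₂) = 14.7 × (506/172.7) = 43.08.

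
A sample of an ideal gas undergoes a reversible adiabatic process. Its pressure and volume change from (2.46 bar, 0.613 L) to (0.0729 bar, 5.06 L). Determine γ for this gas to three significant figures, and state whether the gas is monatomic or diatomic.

γ ≈ 1.67; monatomic

PV^γ = const ⇒ γ = ln(P₂/P₁) / ln(V₁/V₂).
γ = ln(0.0729/2.46) / ln(0.613/5.06) = 1.667.
γ ≈ 1.67 is close to 5/3, so the gas is monatomic.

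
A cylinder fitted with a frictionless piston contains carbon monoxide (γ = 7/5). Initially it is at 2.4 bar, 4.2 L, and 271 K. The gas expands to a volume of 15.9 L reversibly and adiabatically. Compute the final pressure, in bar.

P₂ ≈ 0.372 bar

Since PV^γ is constant along a reversible adiabat, P₂ = P₁ (V₁/V₂)^γ.
P₂ = 2.4 × (4.2/15.9)^(7/5) = 0.3722 bar.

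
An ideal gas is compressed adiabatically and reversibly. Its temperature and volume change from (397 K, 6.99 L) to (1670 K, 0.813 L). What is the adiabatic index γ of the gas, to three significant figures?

γ ≈ 1.67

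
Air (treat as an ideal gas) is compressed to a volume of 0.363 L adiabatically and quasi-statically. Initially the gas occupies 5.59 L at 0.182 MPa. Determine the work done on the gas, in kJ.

W ≈ 5.05 kJ

γ = 7/5 for a diatomic ideal gas.
P₂ = P₁(V₁/V₂)^γ = 0.182×(5.59/0.363)^(7/5) = 8.367 MPa.
For a reversible adiabat, W_by_gas = (P₁V₁ − P₂V₂)/(γ−1).
W_by = (182000×0.00559 − 8.367×10^6×0.000363) / (2/5) = -5050 J.
W_on_gas = −W_by = 5050 J.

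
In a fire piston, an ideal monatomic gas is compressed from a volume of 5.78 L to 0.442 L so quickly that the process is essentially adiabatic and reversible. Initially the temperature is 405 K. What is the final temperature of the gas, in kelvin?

For a reversible adiabat TV^(γ−1) is constant, so T₂ = T₁ (V₁/V₂)^(γ−1).
For a monatomic ideal gas γ = 5/3, so γ−1 = 2/3.
T₂ = 405 × (5.78/0.442)^(2/3) = 2248 K.

T₂ ≈ 2250 K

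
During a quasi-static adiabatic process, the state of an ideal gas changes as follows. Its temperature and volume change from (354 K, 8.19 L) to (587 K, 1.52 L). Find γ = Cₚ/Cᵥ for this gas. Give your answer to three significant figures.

TV^(γ−1) = const ⇒ γ − 1 = ln(T₂/T₁) / ln(V₁/V₂).
γ = 1 + ln(587/354) / ln(8.19/1.52) = 1.3.

γ ≈ 1.30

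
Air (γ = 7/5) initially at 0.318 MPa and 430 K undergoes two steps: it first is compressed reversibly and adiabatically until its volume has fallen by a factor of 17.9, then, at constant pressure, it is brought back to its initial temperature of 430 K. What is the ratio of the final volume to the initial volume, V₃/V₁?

Adiabatic step: V₂/V₁ = 0.05587; T₂ = T₁·17.9^(2/5) = 1363 K.
Isobaric step: V₃/V₂ = T₃/T₂ = 430/1363.
V₃/V₁ = (V₂/V₁)(V₃/V₂) = 0.05587 × (430/1363) = 0.01762.

V₃/V₁ ≈ 0.0176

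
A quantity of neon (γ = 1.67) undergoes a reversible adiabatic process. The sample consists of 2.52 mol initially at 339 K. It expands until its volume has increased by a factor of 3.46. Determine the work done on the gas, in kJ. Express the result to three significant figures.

W ≈ -5.99 kJ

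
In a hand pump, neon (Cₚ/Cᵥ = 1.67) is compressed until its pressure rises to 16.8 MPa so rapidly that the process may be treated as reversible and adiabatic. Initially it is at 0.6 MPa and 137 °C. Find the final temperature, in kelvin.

Along an adiabat T P^((1−γ)/γ) is constant, so T₂ = T₁ (P₂/P₁)^((γ−1)/γ).
T₁ = 137 °C = 410.1 K.
T₂ = 410.1 × (16.8/0.6)^(0.401) = 1561 K.

T₂ ≈ 1560 K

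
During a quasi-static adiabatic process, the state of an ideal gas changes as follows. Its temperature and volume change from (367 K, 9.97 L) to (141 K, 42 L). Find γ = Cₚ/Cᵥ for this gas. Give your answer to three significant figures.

TV^(γ−1) = const ⇒ γ − 1 = ln(T₂/T₁) / ln(V₁/V₂).
γ = 1 + ln(141/367) / ln(9.97/42) = 1.665.

γ ≈ 1.67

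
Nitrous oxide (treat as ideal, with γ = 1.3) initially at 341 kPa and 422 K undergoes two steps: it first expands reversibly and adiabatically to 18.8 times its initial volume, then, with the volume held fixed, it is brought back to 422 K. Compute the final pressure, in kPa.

P₃ ≈ 18.1 kPa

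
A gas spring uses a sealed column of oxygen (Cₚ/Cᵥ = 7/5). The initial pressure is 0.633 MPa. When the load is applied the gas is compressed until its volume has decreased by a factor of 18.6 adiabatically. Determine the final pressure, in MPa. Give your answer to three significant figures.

P₂ ≈ 37.9 MPa

Since PV^γ is constant along a reversible adiabat, P₂ = P₁ (V₁/V₂)^γ.
P₂ = 0.633 × 18.6^(7/5) = 37.91 MPa.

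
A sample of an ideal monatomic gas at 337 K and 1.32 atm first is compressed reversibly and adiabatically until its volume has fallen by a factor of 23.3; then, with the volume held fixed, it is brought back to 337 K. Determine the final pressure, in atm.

For a monatomic ideal gas γ = 5/3.
Adiabatic step (PV^γ = const): P₂ = 1.32×23.3^(5/3) = 250.9 atm; T₂ = 337×23.3^(2/3) = 2749 K.
Isochoric: P₃ = P₂(T₃/T₂) = 250.9 × (337/2749) = 30.76 atm.

P₃ ≈ 30.8 atm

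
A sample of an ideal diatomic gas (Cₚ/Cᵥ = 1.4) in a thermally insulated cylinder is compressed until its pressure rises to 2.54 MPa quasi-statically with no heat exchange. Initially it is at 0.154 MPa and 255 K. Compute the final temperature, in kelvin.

Along an adiabat T P^((1−γ)/γ) is constant, so T₂ = T₁ (P₂/P₁)^((γ−1)/γ).
T₂ = 255 × (2.54/0.154)^(0.286) = 568 K.

T₂ ≈ 568 K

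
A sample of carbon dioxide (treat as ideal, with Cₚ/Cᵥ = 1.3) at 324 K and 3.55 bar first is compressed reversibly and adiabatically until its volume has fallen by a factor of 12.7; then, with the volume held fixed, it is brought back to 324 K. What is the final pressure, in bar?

Adiabatic step (PV^γ = const): P₂ = 3.55×12.7^(1.3) = 96.64 bar; T₂ = 324×12.7^(0.3) = 694.5 K.
Isochoric: P₃ = P₂(T₃/T₂) = 96.64 × (324/694.5) = 45.09 bar.

P₃ ≈ 45.1 bar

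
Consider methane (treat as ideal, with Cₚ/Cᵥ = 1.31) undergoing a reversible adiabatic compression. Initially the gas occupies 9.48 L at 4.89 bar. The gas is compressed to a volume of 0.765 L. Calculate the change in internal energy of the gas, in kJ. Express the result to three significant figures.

P₂ = P₁(V₁/V₂)^γ = 4.89×(9.48/0.765)^(1.31) = 132.2 bar.
For a reversible adiabat, W_by_gas = (P₁V₁ − P₂V₂)/(γ−1).
W_by = (489000×0.00948 − 1.322×10^7×0.000765) / (0.31) = -17680 J.
Q = 0 ⇒ ΔU = −W_by = 17680 J.

ΔU ≈ 17.7 kJ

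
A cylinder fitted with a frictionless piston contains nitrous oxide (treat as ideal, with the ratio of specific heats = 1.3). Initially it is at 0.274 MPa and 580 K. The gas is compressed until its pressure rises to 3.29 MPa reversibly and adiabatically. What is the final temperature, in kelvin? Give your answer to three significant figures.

T₂ ≈ 1030 K

Along an adiabat T P^((1−γ)/γ) is constant, so T₂ = T₁ (P₂/P₁)^((γ−1)/γ).
T₂ = 580 × (3.29/0.274)^(0.231) = 1029 K.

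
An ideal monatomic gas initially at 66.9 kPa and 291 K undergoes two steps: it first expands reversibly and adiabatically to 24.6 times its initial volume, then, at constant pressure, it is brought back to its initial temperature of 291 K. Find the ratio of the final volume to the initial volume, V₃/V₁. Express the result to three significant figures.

For a monatomic ideal gas γ = 5/3.
Adiabatic step: V₂/V₁ = 24.6; T₂ = T₁·(1/24.6)^(2/3) = 34.4 K.
Isobaric step: V₃/V₂ = T₃/T₂ = 291/34.4.
V₃/V₁ = (V₂/V₁)(V₃/V₂) = 24.6 × (291/34.4) = 208.1.

V₃/V₁ ≈ 208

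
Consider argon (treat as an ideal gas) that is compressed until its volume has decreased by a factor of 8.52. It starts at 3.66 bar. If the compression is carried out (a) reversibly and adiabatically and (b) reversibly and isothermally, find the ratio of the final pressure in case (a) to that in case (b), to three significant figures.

P_adiabatic / P_isothermal ≈ 4.17

For a monatomic ideal gas γ = 5/3.
Isothermal: P_b = P₁(V₁/V₂) = 3.66×8.52.
Adiabatic: P_a = P₁(V₁/V₂)^γ = 3.66×8.52^(5/3).
P_a/P_b = (V₁/V₂)^(γ−1) = 8.52^(2/3) = 4.172.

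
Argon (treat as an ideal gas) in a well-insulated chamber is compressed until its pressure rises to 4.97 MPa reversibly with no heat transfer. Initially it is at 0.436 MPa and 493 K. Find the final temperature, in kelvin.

Adiabatic: T₂/T₁ = (P₂/P₁)^((γ−1)/γ).
For a monatomic ideal gas γ = 5/3, so (γ−1)/γ = 2/5.
T₂ = 493 × (4.97/0.436)^(2/5) = 1305 K.

T₂ ≈ 1300 K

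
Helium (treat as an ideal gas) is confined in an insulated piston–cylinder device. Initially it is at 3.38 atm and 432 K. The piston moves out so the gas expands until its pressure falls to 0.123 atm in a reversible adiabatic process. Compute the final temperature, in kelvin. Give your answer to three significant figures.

Along an adiabat T P^((1−γ)/γ) is constant, so T₂ = T₁ (P₂/P₁)^((γ−1)/γ).
For a monatomic ideal gas γ = 5/3, so (γ−1)/γ = 2/5.
T₂ = 432 × (0.123/3.38)^(2/5) = 114.8 K.

T₂ ≈ 115 K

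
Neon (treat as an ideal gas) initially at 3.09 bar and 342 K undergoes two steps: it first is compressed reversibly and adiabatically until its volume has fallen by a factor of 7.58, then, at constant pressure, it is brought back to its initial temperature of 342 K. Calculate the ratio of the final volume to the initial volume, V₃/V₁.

V₃/V₁ ≈ 0.0342

For a monatomic ideal gas γ = 5/3.
Adiabatic step: V₂/V₁ = 0.1319; T₂ = T₁·7.58^(2/3) = 1320 K.
Isobaric step: V₃/V₂ = T₃/T₂ = 342/1320.
V₃/V₁ = (V₂/V₁)(V₃/V₂) = 0.1319 × (342/1320) = 0.03419.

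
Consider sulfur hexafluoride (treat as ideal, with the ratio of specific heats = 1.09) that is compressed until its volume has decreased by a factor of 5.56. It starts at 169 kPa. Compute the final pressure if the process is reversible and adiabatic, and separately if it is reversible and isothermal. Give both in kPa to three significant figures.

Isothermal: P₂ = P₁(V₁/V₂) = 169×5.56 = 939.6 kPa.
Adiabatic: P₂ = P₁(V₁/V₂)^γ = 169×5.56^(1.09) = 1097 kPa.

adiabatic: 1100 kPa; isothermal: 940 kPa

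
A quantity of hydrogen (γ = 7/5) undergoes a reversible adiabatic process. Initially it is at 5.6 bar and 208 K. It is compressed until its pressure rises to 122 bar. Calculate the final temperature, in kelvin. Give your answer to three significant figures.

Adiabatic: T₂/T₁ = (P₂/P₁)^((γ−1)/γ).
T₂ = 208 × (122/5.6)^(2/7) = 501.6 K.

T₂ ≈ 502 K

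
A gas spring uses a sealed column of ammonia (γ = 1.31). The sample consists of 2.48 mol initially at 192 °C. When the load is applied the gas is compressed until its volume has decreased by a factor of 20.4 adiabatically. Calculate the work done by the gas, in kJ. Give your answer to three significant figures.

W ≈ -47.9 kJ

For a reversible adiabat TV^(γ−1) is constant, so T₂ = T₁ (V₁/V₂)^(γ−1).
T₁ = 192 °C = 465.1 K.
T₂ = 465.1 × 20.4^(0.31) = 1185 K.
Q = 0, so ΔU = W_on_gas = nCᵥΔT with Cᵥ = R/(γ−1) = 26.82 J/(mol·K).
ΔU = 2.48 × 26.82 × (1185 − 465.1) = 47850 J.
Work done by the gas = −ΔU = -47850 J.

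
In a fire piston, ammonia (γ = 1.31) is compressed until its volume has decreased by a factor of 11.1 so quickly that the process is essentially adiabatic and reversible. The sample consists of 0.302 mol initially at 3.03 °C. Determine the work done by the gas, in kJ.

W ≈ -2.48 kJ

Adiabatic: T₁V₁^(γ−1) = T₂V₂^(γ−1) ⇒ T₂ = T₁ (V₁/V₂)^(γ−1).
T₁ = 3.03 °C = 276.2 K.
T₂ = 276.2 × 11.1^(0.31) = 582.4 K.
Q = 0, so ΔU = W_on_gas = nCᵥΔT with Cᵥ = R/(γ−1) = 26.82 J/(mol·K).
ΔU = 0.302 × 26.82 × (582.4 − 276.2) = 2480 J.
Work done by the gas = −ΔU = -2480 J.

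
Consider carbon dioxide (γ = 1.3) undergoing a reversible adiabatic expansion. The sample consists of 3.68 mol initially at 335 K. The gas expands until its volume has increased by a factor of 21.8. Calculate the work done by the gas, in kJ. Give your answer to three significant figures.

Adiabatic: T₁V₁^(γ−1) = T₂V₂^(γ−1) ⇒ T₂ = T₁ (V₁/V₂)^(γ−1).
T₂ = 335 × (1/21.8)^(0.3) = 132.9 K.
Q = 0, so ΔU = W_on_gas = nCᵥΔT with Cᵥ = R/(γ−1) = 27.71 J/(mol·K).
ΔU = 3.68 × 27.71 × (132.9 − 335) = -20610 J.
Work done by the gas = −ΔU = 20610 J.

W ≈ 20.6 kJ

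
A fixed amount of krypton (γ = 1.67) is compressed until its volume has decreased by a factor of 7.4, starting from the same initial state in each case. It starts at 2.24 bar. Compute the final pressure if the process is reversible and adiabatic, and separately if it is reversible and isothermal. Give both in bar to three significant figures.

adiabatic: 63.4 bar; isothermal: 16.6 bar

Isothermal: P₂ = P₁(V₁/V₂) = 2.24×7.4 = 16.58 bar.
Adiabatic: P₂ = P₁(V₁/V₂)^γ = 2.24×7.4^(1.67) = 63.37 bar.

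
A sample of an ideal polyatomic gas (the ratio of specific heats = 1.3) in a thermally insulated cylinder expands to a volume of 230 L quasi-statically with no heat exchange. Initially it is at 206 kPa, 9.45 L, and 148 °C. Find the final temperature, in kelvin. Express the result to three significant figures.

T₂ ≈ 162 K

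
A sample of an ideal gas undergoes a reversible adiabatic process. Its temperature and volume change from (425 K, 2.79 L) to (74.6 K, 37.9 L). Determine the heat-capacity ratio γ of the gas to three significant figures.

TV^(γ−1) = const ⇒ γ − 1 = ln(T₂/T₁) / ln(V₁/V₂).
γ = 1 + ln(74.6/425) / ln(2.79/37.9) = 1.667.

γ ≈ 1.67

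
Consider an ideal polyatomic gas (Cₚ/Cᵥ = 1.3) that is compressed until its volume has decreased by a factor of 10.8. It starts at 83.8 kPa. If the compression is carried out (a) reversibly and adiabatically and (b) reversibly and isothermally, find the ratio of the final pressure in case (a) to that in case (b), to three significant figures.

Isothermal: P_b = P₁(V₁/V₂) = 83.8×10.8.
Adiabatic: P_a = P₁(V₁/V₂)^γ = 83.8×10.8^(1.3).
P_a/P_b = (V₁/V₂)^(γ−1) = 10.8^(0.3) = 2.042.

P_adiabatic / P_isothermal ≈ 2.04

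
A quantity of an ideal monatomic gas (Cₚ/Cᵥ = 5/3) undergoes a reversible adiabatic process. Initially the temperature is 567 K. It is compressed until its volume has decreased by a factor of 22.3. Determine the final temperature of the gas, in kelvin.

T₂ ≈ 4490 K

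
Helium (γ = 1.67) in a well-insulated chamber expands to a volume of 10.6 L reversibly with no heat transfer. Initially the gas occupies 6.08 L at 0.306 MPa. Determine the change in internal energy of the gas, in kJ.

ΔU ≈ -0.863 kJ

P₂ = P₁(V₁/V₂)^γ = 0.306×(6.08/10.6)^(1.67) = 0.1209 MPa.
For a reversible adiabat, W_by_gas = (P₁V₁ − P₂V₂)/(γ−1).
W_by = (306000×0.00608 − 120900×0.0106) / (0.67) = 863.4 J.
Q = 0 ⇒ ΔU = −W_by = -863.4 J.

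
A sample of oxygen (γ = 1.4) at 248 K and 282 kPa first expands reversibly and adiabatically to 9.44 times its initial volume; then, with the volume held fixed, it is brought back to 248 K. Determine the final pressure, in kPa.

P₃ ≈ 29.9 kPa

Adiabatic step (PV^γ = const): P₂ = 282×(1/9.44)^(1.4) = 12.17 kPa; T₂ = 248×(1/9.44)^(0.4) = 101 K.
Isochoric: P₃ = P₂(T₃/T₂) = 12.17 × (248/101) = 29.87 kPa.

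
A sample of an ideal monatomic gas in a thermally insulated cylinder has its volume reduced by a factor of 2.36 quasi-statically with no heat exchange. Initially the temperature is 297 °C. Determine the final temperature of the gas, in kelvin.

Adiabatic: T₁V₁^(γ−1) = T₂V₂^(γ−1) ⇒ T₂ = T₁ (V₁/V₂)^(γ−1).
For a monatomic ideal gas γ = 5/3, so γ−1 = 2/3.
T₁ = 297 °C = 570.1 K.
T₂ = 570.1 × 2.36^(2/3) = 1011 K.

T₂ ≈ 1010 K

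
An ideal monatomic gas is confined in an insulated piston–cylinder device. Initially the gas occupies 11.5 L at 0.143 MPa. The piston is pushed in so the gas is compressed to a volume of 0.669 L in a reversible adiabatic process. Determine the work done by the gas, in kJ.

W ≈ -14.0 kJ

γ = 5/3 for a monatomic ideal gas.
P₂ = P₁(V₁/V₂)^γ = 0.143×(11.5/0.669)^(5/3) = 16.37 MPa.
For a reversible adiabat, W_by_gas = (P₁V₁ − P₂V₂)/(γ−1).
W_by = (143000×0.0115 − 1.637×10^7×0.000669) / (2/3) = -13960 J.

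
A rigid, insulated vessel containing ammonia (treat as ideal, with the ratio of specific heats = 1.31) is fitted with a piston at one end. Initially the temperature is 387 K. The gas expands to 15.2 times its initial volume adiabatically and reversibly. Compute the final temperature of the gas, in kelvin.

T₂ ≈ 166 K

For a reversible adiabat TV^(γ−1) is constant, so T₂ = T₁ (V₁/V₂)^(γ−1).
T₂ = 387 × (1/15.2)^(0.31) = 166.5 K.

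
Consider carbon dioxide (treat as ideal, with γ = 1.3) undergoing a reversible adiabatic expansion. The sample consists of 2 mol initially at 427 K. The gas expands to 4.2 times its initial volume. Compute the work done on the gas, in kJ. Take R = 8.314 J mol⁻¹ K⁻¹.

For a reversible adiabat TV^(γ−1) is constant, so T₂ = T₁ (V₁/V₂)^(γ−1).
T₂ = 427 × (1/4.2)^(0.3) = 277.6 K.
Q = 0, so ΔU = W_on_gas = nCᵥΔT with Cᵥ = R/(γ−1) = 27.71 J/(mol·K).
ΔU = 2 × 27.71 × (277.6 − 427) = -8280 J.

W ≈ -8.28 kJ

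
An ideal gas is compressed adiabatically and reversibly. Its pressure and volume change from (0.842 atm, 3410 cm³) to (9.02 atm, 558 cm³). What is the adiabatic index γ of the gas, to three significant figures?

γ ≈ 1.31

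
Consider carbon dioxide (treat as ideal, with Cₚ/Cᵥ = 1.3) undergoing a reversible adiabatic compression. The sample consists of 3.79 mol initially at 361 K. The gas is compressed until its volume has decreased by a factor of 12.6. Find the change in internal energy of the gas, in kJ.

Adiabatic: T₁V₁^(γ−1) = T₂V₂^(γ−1) ⇒ T₂ = T₁ (V₁/V₂)^(γ−1).
T₂ = 361 × 12.6^(0.3) = 772 K.
Q = 0, so ΔU = W_on_gas = nCᵥΔT with Cᵥ = R/(γ−1) = 27.71 J/(mol·K).
ΔU = 3.79 × 27.71 × (772 − 361) = 43170 J.

ΔU ≈ 43.2 kJ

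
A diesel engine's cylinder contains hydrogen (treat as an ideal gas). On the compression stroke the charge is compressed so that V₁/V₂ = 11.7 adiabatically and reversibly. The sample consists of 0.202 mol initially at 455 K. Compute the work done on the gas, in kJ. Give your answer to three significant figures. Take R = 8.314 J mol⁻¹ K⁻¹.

Adiabatic: T₁V₁^(γ−1) = T₂V₂^(γ−1) ⇒ T₂ = T₁ (V₁/V₂)^(γ−1).
γ = 7/5 for a diatomic ideal gas, so γ−1 = 2/5.
T₂ = 455 × 11.7^(2/5) = 1217 K.
Q = 0, so ΔU = W_on_gas = nCᵥΔT with Cᵥ = R/(γ−1) = 20.79 J/(mol·K).
ΔU = 0.202 × 20.79 × (1217 − 455) = 3199 J.

W ≈ 3.20 kJ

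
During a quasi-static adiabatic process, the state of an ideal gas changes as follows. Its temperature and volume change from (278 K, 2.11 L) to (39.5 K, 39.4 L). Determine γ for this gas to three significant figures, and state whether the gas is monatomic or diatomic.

γ ≈ 1.67; monatomic

TV^(γ−1) = const ⇒ γ − 1 = ln(T₂/T₁) / ln(V₁/V₂).
γ = 1 + ln(39.5/278) / ln(2.11/39.4) = 1.667.
γ ≈ 1.67 is close to 5/3, so the gas is monatomic.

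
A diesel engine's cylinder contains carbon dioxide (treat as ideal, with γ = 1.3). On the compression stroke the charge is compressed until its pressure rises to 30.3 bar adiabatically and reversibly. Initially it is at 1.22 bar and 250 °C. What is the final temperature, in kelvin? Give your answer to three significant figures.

T₂ ≈ 1100 K

Along an adiabat T P^((1−γ)/γ) is constant, so T₂ = T₁ (P₂/P₁)^((γ−1)/γ).
T₁ = 250 °C = 523.1 K.
T₂ = 523.1 × (30.3/1.22)^(0.231) = 1098 K.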